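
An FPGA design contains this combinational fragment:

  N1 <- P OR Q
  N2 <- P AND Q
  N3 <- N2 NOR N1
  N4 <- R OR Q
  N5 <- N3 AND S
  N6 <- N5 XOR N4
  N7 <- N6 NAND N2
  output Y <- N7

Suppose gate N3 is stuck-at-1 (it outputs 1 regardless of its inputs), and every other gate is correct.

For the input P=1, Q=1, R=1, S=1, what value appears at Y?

Propagate with N3 forced: N1=1, N2=1, N3=1 [stuck-at-1], N4=1, N5=1, N6=0, N7=1.
So Y = 1. (Without the fault it would be 0.)

1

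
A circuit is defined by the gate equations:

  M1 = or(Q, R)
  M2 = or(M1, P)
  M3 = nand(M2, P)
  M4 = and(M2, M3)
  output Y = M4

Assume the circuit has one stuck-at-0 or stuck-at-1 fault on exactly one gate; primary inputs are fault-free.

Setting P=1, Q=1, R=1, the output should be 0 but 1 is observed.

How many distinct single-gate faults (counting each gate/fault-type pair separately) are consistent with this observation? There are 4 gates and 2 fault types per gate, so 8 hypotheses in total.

2

Fault-free: M1=1, M2=1, M3=0, M4=0 → 0. Observed 1.
  M1 stuck-at-0: output 0 ✗
  M1 stuck-at-1: output 0 ✗
  M2 stuck-at-0: output 0 ✗
  M2 stuck-at-1: output 0 ✗
  M3 stuck-at-0: output 0 ✗
  M3 stuck-at-1: output 1 ✓
  M4 stuck-at-0: output 0 ✗
  M4 stuck-at-1: output 1 ✓
Consistent faults: {M3 stuck-at-1, M4 stuck-at-1} — 2 in all.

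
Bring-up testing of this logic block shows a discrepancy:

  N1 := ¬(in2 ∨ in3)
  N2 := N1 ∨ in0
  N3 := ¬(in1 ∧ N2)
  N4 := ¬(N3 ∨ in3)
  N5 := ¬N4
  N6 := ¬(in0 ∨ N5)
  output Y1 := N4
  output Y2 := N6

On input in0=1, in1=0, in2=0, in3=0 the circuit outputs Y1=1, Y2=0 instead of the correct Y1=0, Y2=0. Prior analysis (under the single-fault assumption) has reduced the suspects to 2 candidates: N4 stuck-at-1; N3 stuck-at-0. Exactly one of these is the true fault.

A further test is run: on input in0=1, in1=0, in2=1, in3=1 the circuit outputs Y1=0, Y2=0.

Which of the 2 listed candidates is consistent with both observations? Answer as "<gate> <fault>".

Evaluate each candidate on input in0=1, in1=0, in2=1, in3=1:
  N4 stuck-at-1: N1=0, N2=1, N3=1, N4=1 [stuck-at-1], N5=0, N6=0 → Y1=1, Y2=0 — eliminated
  N3 stuck-at-0: N1=0, N2=1, N3=0 [stuck-at-0], N4=0, N5=1, N6=0 → Y1=0, Y2=0 — matches
Only N3 stuck-at-0 reproduces the observed Y1=0, Y2=0.

N3 stuck-at-0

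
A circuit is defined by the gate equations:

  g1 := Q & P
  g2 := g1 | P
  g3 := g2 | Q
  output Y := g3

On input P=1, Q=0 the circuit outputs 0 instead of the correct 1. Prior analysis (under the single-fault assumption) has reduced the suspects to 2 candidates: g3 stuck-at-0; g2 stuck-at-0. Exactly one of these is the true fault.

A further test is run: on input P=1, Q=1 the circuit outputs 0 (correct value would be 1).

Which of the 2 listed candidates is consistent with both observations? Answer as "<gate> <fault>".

Evaluate each candidate on input P=1, Q=1:
  g3 stuck-at-0: g1=1, g2=1, g3=0 [stuck-at-0] → 0 — matches
  g2 stuck-at-0: g1=1, g2=0 [stuck-at-0], g3=1 → 1 — eliminated
Only g3 stuck-at-0 reproduces the observed 0.

g3 stuck-at-0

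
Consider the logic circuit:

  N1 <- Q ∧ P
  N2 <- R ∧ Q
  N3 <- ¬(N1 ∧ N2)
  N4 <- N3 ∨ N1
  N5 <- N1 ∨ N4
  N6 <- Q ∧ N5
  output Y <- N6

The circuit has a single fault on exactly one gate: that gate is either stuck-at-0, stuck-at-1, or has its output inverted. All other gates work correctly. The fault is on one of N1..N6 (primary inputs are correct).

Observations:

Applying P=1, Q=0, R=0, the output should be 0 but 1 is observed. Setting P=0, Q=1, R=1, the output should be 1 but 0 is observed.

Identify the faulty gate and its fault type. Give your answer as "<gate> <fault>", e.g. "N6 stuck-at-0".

N6 inverted output

Fault-free values for test 1 (P=1, Q=0, R=0): N1=0, N2=0, N3=1, N4=1, N5=1, N6=0, giving Y=0. Observed 1.
Test 1: faults giving observed 1 are {N6 stuck-at-1, N6 inverted output}.
Test 2 (P=0, Q=1, R=1): fault-free N1=0, N2=1, N3=1, N4=1, N5=1, N6=1 → 1; observed 0. Eliminates N6 stuck-at-1.
Only N6 inverted output is consistent with every test.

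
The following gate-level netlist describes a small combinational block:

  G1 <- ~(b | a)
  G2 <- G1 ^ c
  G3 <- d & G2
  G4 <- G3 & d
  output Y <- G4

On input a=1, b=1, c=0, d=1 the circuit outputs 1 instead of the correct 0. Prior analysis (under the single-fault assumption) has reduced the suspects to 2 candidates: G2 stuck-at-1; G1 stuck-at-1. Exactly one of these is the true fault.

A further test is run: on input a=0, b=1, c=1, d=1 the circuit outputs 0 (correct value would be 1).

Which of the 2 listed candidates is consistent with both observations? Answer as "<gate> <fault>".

G1 stuck-at-1

Evaluate each candidate on input a=0, b=1, c=1, d=1:
  G2 stuck-at-1: G1=0, G2=1 [stuck-at-1], G3=1, G4=1 → 1 — eliminated
  G1 stuck-at-1: G1=1 [stuck-at-1], G2=0, G3=0, G4=0 → 0 — matches
Only G1 stuck-at-1 reproduces the observed 0.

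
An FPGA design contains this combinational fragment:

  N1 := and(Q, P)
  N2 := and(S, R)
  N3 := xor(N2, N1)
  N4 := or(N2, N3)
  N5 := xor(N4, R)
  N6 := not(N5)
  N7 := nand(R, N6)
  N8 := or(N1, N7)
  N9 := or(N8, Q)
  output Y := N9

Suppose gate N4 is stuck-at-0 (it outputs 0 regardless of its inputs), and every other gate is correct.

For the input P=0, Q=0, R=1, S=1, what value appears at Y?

1

Propagate with N4 forced: N1=0, N2=1, N3=1, N4=0 [stuck-at-0], N5=1, N6=0, N7=1, N8=1, N9=1.
So Y = 1. (Without the fault it would be 0.)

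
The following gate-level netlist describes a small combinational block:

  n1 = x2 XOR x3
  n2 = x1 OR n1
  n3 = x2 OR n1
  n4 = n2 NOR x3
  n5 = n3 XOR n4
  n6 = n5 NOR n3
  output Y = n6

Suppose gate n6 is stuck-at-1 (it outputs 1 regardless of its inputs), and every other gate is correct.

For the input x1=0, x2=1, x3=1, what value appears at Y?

Propagate with n6 forced: n1=0, n2=0, n3=1, n4=0, n5=1, n6=1 [stuck-at-1].
So Y = 1. (Without the fault it would be 0.)

1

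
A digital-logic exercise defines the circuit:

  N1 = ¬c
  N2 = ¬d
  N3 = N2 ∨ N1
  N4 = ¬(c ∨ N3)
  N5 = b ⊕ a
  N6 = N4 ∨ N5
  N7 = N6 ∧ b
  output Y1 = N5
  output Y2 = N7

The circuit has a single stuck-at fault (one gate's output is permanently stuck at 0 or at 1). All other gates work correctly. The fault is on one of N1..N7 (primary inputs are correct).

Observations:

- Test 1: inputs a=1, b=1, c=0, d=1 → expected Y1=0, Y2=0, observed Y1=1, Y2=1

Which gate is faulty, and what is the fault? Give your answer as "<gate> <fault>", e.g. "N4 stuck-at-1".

N5 stuck-at-1

Fault-free values for test 1 (a=1, b=1, c=0, d=1): N1=1, N2=0, N3=1, N4=0, N5=0, N6=0, N7=0, giving Y1=0, Y2=0. Observed Y1=1, Y2=1.
Test 1: faults giving observed Y1=1, Y2=1 are {N5 stuck-at-1}.
Only N5 stuck-at-1 is consistent with every test.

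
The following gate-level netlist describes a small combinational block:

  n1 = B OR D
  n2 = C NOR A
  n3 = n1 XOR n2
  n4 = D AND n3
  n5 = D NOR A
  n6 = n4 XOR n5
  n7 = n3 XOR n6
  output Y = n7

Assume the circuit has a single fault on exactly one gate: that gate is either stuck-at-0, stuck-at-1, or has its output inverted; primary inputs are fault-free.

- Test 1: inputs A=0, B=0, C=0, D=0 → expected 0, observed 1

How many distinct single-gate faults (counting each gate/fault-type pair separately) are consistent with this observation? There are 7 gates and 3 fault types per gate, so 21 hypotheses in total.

14

Fault-free: n1=0, n2=1, n3=1, n4=0, n5=1, n6=1, n7=0 → 0. Observed 1.
  n1: stuck-at-1, inverted output ✓; others ✗
  n2: stuck-at-0, inverted output ✓; others ✗
  n3: stuck-at-0, inverted output ✓; others ✗
  n4: stuck-at-1, inverted output ✓; others ✗
  n5: stuck-at-0, inverted output ✓; others ✗
  n6: stuck-at-0, inverted output ✓; others ✗
  n7: stuck-at-1, inverted output ✓; others ✗
Consistent faults: {n1 stuck-at-1, n1 inverted output, n2 stuck-at-0, n2 inverted output, n3 stuck-at-0, n3 inverted output, n4 stuck-at-1, n4 inverted output, n5 stuck-at-0, n5 inverted output, n6 stuck-at-0, n6 inverted output, n7 stuck-at-1, n7 inverted output} — 14 in all.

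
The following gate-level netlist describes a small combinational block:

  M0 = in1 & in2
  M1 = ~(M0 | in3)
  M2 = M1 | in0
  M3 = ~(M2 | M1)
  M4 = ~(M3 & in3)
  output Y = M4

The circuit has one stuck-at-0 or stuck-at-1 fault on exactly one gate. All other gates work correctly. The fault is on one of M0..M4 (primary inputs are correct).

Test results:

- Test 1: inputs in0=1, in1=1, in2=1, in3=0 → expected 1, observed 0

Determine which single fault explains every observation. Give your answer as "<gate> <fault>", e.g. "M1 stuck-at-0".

Fault-free values for test 1 (in0=1, in1=1, in2=1, in3=0): M0=1, M1=0, M2=1, M3=0, M4=1, giving Y=1. Observed 0.
Test 1: faults giving observed 0 are {M4 stuck-at-0}.
Only M4 stuck-at-0 is consistent with every test.

M4 stuck-at-0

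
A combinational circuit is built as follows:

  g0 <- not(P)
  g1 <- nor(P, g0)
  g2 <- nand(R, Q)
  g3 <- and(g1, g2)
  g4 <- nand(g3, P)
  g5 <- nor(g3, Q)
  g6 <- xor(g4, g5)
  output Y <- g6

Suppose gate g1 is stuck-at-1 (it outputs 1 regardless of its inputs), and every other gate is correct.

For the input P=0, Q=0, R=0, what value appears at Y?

1

Propagate with g1 forced: g0=1, g1=1 [stuck-at-1], g2=1, g3=1, g4=1, g5=0, g6=1.
So Y = 1. (Without the fault it would be 0.)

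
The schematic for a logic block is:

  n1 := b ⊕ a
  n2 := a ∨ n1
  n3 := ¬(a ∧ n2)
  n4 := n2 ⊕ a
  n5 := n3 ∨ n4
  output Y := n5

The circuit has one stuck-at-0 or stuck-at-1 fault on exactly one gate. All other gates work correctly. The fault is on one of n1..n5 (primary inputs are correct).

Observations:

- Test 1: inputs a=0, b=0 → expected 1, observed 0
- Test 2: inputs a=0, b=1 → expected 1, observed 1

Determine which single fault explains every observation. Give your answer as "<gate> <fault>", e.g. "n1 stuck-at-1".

Fault-free values for test 1 (a=0, b=0): n1=0, n2=0, n3=1, n4=0, n5=1, giving Y=1. Observed 0.
Test 1: faults giving observed 0 are {n3 stuck-at-0, n5 stuck-at-0}.
Test 2 (a=0, b=1): fault-free n1=1, n2=1, n3=1, n4=1, n5=1 → 1; observed 1. Eliminates n5 stuck-at-0.
Only n3 stuck-at-0 is consistent with every test.

n3 stuck-at-0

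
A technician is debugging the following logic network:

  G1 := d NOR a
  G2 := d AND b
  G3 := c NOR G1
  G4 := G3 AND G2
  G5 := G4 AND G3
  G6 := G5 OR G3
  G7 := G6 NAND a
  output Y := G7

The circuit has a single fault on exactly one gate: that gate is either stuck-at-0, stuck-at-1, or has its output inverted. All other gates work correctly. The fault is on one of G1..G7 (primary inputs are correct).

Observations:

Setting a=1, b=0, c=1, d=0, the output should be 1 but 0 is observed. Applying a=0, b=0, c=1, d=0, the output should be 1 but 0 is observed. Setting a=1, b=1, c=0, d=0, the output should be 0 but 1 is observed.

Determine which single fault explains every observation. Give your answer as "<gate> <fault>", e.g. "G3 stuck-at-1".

G7 inverted output

Fault-free values for test 1 (a=1, b=0, c=1, d=0): G1=0, G2=0, G3=0, G4=0, G5=0, G6=0, G7=1, giving Y=1. Observed 0.
Test 1: faults giving observed 0 are {G3 stuck-at-1, G3 inverted output, G5 stuck-at-1, G5 inverted output, G6 stuck-at-1, G6 inverted output, G7 stuck-at-0, G7 inverted output}.
Test 2 (a=0, b=0, c=1, d=0): fault-free G1=1, G2=0, G3=0, G4=0, G5=0, G6=0, G7=1 → 1; observed 0. Eliminates G3 stuck-at-1, G3 inverted output, G5 stuck-at-1, G5 inverted output, G6 stuck-at-1, G6 inverted output.
Test 3 (a=1, b=1, c=0, d=0): fault-free G1=0, G2=0, G3=1, G4=0, G5=0, G6=1, G7=0 → 0; observed 1. Eliminates G7 stuck-at-0.
Only G7 inverted output is consistent with every test.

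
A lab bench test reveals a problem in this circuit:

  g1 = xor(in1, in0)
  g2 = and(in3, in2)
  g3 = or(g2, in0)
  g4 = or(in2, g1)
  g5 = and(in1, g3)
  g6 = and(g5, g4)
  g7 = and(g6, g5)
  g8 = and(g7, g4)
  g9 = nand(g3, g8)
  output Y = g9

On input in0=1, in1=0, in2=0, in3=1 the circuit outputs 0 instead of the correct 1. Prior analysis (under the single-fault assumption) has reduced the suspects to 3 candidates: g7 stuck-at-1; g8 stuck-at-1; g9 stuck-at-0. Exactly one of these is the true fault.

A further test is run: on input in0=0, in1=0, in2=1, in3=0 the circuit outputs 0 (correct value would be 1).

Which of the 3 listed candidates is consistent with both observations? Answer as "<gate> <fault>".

g9 stuck-at-0

Evaluate each candidate on input in0=0, in1=0, in2=1, in3=0:
  g7 stuck-at-1: g1=0, g2=0, g3=0, g4=1, g5=0, g6=0, g7=1 [stuck-at-1], g8=1, g9=1 → 1 — eliminated
  g8 stuck-at-1: g1=0, g2=0, g3=0, g4=1, g5=0, g6=0, g7=0, g8=1 [stuck-at-1], g9=1 → 1 — eliminated
  g9 stuck-at-0: g1=0, g2=0, g3=0, g4=1, g5=0, g6=0, g7=0, g8=0, g9=0 [stuck-at-0] → 0 — matches
Only g9 stuck-at-0 reproduces the observed 0.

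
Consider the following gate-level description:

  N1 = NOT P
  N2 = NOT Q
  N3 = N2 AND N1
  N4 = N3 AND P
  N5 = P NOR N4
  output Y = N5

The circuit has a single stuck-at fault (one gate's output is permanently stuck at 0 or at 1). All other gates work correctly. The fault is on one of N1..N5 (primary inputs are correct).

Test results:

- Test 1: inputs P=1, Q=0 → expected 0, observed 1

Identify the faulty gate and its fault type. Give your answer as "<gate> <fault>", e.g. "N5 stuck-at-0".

Fault-free values for test 1 (P=1, Q=0): N1=0, N2=1, N3=0, N4=0, N5=0, giving Y=0. Observed 1.
Test 1: faults giving observed 1 are {N5 stuck-at-1}.
Only N5 stuck-at-1 is consistent with every test.

N5 stuck-at-1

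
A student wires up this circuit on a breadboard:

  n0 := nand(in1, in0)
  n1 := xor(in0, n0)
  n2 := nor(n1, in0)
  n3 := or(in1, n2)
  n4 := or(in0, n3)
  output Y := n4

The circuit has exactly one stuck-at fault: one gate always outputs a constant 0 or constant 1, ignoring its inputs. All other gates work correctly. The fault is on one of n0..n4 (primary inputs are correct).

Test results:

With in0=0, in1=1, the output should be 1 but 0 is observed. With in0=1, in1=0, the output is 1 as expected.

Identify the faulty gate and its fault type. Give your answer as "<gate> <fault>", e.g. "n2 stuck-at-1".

n3 stuck-at-0

Fault-free values for test 1 (in0=0, in1=1): n0=1, n1=1, n2=0, n3=1, n4=1, giving Y=1. Observed 0.
Test 1: faults giving observed 0 are {n3 stuck-at-0, n4 stuck-at-0}.
Test 2 (in0=1, in1=0): fault-free n0=1, n1=0, n2=0, n3=0, n4=1 → 1; observed 1. Eliminates n4 stuck-at-0.
Only n3 stuck-at-0 is consistent with every test.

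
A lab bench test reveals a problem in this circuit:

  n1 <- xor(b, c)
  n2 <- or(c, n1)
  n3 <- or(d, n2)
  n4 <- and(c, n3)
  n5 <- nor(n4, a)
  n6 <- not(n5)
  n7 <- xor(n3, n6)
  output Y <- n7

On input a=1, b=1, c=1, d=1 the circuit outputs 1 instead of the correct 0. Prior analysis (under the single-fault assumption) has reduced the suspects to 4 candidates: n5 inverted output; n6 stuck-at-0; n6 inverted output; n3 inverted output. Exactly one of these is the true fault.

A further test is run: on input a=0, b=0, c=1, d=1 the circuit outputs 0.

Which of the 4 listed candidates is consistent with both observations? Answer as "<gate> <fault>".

n3 inverted output

Evaluate each candidate on input a=0, b=0, c=1, d=1:
  n5 inverted output: n1=1, n2=1, n3=1, n4=1, n5=1 [inverted output], n6=0, n7=1 → 1 — eliminated
  n6 stuck-at-0: n1=1, n2=1, n3=1, n4=1, n5=0, n6=0 [stuck-at-0], n7=1 → 1 — eliminated
  n6 inverted output: n1=1, n2=1, n3=1, n4=1, n5=0, n6=0 [inverted output], n7=1 → 1 — eliminated
  n3 inverted output: n1=1, n2=1, n3=0 [inverted output], n4=0, n5=1, n6=0, n7=0 → 0 — matches
Only n3 inverted output reproduces the observed 0.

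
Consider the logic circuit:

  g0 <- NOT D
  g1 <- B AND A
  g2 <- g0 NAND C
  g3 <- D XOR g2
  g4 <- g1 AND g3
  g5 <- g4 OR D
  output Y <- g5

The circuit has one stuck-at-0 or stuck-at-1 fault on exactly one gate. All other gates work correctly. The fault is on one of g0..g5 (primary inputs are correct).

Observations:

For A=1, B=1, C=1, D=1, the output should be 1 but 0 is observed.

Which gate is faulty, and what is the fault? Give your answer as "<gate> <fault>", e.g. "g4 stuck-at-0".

g5 stuck-at-0

Fault-free values for test 1 (A=1, B=1, C=1, D=1): g0=0, g1=1, g2=1, g3=0, g4=0, g5=1, giving Y=1. Observed 0.
Test 1: faults giving observed 0 are {g5 stuck-at-0}.
Only g5 stuck-at-0 is consistent with every test.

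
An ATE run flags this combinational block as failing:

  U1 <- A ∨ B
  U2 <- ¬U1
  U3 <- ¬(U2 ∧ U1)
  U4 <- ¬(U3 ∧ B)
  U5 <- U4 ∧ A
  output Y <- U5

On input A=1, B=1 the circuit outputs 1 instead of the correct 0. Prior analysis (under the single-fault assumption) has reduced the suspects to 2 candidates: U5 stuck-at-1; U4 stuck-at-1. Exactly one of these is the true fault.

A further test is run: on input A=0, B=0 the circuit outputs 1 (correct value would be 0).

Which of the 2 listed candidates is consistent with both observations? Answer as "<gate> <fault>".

U5 stuck-at-1

Evaluate each candidate on input A=0, B=0:
  U5 stuck-at-1: U1=0, U2=1, U3=1, U4=1, U5=1 [stuck-at-1] → 1 — matches
  U4 stuck-at-1: U1=0, U2=1, U3=1, U4=1 [stuck-at-1], U5=0 → 0 — eliminated
Only U5 stuck-at-1 reproduces the observed 1.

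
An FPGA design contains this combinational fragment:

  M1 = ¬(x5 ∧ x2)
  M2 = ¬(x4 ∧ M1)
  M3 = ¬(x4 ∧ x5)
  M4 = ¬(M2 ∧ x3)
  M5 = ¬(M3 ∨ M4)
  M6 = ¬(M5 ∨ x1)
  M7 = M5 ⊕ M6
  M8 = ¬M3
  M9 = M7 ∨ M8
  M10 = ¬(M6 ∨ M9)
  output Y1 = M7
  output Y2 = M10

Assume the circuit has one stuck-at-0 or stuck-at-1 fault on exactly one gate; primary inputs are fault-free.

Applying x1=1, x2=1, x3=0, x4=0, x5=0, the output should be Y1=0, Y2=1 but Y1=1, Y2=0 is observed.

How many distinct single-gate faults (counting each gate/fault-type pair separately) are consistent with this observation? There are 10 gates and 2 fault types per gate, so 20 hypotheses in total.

Fault-free: M1=1, M2=1, M3=1, M4=1, M5=0, M6=0, M7=0, M8=0, M9=0, M10=1 → Y1=0, Y2=1. Observed Y1=1, Y2=0.
  M1: none of the 2 fault types match ✗
  M2: none of the 2 fault types match ✗
  M3: none of the 2 fault types match ✗
  M4: none of the 2 fault types match ✗
  M5: stuck-at-1 ✓; others ✗
  M6: stuck-at-1 ✓; others ✗
  M7: stuck-at-1 ✓; others ✗
  M8: none of the 2 fault types match ✗
  M9: none of the 2 fault types match ✗
  M10: none of the 2 fault types match ✗
Consistent faults: {M5 stuck-at-1, M6 stuck-at-1, M7 stuck-at-1} — 3 in all.

3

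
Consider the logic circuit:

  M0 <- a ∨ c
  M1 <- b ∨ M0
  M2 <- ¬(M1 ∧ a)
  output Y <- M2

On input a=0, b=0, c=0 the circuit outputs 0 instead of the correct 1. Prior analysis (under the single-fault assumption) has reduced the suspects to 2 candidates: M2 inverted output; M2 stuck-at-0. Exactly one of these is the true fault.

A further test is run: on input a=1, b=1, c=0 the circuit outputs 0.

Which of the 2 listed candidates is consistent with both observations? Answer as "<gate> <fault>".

M2 stuck-at-0

Evaluate each candidate on input a=1, b=1, c=0:
  M2 inverted output: M0=1, M1=1, M2=1 [inverted output] → 1 — eliminated
  M2 stuck-at-0: M0=1, M1=1, M2=0 [stuck-at-0] → 0 — matches
Only M2 stuck-at-0 reproduces the observed 0.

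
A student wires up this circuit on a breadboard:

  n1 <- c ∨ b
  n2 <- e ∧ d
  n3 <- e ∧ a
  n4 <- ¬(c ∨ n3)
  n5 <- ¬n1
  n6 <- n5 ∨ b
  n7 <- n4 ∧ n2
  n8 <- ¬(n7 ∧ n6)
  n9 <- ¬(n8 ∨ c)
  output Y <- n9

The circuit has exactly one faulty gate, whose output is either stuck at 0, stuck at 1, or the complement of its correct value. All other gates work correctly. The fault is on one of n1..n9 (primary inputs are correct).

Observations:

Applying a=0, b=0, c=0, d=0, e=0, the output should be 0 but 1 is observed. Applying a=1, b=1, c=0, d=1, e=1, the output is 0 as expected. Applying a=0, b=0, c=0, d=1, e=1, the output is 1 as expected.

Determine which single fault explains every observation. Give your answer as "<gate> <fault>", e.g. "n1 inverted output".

Fault-free values for test 1 (a=0, b=0, c=0, d=0, e=0): n1=0, n2=0, n3=0, n4=1, n5=1, n6=1, n7=0, n8=1, n9=0, giving Y=0. Observed 1.
Test 1: faults giving observed 1 are {n2 stuck-at-1, n2 inverted output, n7 stuck-at-1, n7 inverted output, n8 stuck-at-0, n8 inverted output, n9 stuck-at-1, n9 inverted output}.
Test 2 (a=1, b=1, c=0, d=1, e=1): fault-free n1=1, n2=1, n3=1, n4=0, n5=0, n6=1, n7=0, n8=1, n9=0 → 0; observed 0. Eliminates n7 stuck-at-1, n7 inverted output, n8 stuck-at-0, n8 inverted output, n9 stuck-at-1, n9 inverted output.
Test 3 (a=0, b=0, c=0, d=1, e=1): fault-free n1=0, n2=1, n3=0, n4=1, n5=1, n6=1, n7=1, n8=0, n9=1 → 1; observed 1. Eliminates n2 inverted output.
Only n2 stuck-at-1 is consistent with every test.

n2 stuck-at-1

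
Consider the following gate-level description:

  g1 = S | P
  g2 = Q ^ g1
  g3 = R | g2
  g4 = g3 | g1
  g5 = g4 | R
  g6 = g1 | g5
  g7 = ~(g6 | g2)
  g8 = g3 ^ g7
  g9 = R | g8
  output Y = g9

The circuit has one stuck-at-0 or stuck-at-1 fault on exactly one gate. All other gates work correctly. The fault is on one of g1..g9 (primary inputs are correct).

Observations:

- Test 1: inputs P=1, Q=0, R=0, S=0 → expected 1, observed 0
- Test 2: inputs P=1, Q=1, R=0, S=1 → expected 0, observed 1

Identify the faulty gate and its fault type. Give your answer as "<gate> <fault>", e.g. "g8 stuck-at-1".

Fault-free values for test 1 (P=1, Q=0, R=0, S=0): g1=1, g2=1, g3=1, g4=1, g5=1, g6=1, g7=0, g8=1, g9=1, giving Y=1. Observed 0.
Test 1: faults giving observed 0 are {g2 stuck-at-0, g3 stuck-at-0, g7 stuck-at-1, g8 stuck-at-0, g9 stuck-at-0}.
Test 2 (P=1, Q=1, R=0, S=1): fault-free g1=1, g2=0, g3=0, g4=1, g5=1, g6=1, g7=0, g8=0, g9=0 → 0; observed 1. Eliminates g2 stuck-at-0, g3 stuck-at-0, g8 stuck-at-0, g9 stuck-at-0.
Only g7 stuck-at-1 is consistent with every test.

g7 stuck-at-1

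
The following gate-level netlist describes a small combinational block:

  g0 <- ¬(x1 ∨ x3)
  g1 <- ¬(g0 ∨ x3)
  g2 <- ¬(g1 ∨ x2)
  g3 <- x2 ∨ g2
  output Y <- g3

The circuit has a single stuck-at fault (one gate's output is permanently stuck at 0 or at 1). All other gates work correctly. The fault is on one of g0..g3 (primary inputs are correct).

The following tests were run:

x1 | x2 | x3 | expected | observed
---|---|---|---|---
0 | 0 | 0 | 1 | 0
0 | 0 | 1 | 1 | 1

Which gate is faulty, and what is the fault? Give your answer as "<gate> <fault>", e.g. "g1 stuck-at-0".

g0 stuck-at-0

Fault-free values for test 1 (x1=0, x2=0, x3=0): g0=1, g1=0, g2=1, g3=1, giving Y=1. Observed 0.
Test 1: faults giving observed 0 are {g0 stuck-at-0, g1 stuck-at-1, g2 stuck-at-0, g3 stuck-at-0}.
Test 2 (x1=0, x2=0, x3=1): fault-free g0=0, g1=0, g2=1, g3=1 → 1; observed 1. Eliminates g1 stuck-at-1, g2 stuck-at-0, g3 stuck-at-0.
Only g0 stuck-at-0 is consistent with every test.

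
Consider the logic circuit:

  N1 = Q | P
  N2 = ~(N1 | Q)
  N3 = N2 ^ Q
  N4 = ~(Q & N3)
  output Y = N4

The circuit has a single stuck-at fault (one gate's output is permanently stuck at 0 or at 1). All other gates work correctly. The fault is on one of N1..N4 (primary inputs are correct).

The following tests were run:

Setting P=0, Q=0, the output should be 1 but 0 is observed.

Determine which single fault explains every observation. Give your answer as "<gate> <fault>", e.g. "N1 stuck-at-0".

N4 stuck-at-0

Fault-free values for test 1 (P=0, Q=0): N1=0, N2=1, N3=1, N4=1, giving Y=1. Observed 0.
Test 1: faults giving observed 0 are {N4 stuck-at-0}.
Only N4 stuck-at-0 is consistent with every test.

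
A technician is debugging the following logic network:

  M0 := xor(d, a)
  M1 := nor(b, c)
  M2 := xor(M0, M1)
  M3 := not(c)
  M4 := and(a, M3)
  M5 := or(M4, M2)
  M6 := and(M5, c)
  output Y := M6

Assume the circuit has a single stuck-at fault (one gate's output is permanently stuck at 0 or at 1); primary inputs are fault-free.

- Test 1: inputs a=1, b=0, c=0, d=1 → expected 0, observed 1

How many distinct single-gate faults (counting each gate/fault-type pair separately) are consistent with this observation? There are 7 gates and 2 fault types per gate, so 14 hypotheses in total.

1

Fault-free: M0=0, M1=1, M2=1, M3=1, M4=1, M5=1, M6=0 → 0. Observed 1.
  M0 stuck-at-0: output 0 ✗
  M0 stuck-at-1: output 0 ✗
  M1 stuck-at-0: output 0 ✗
  M1 stuck-at-1: output 0 ✗
  M2 stuck-at-0: output 0 ✗
  M2 stuck-at-1: output 0 ✗
  M3 stuck-at-0: output 0 ✗
  M3 stuck-at-1: output 0 ✗
  M4 stuck-at-0: output 0 ✗
  M4 stuck-at-1: output 0 ✗
  M5 stuck-at-0: output 0 ✗
  M5 stuck-at-1: output 0 ✗
  M6 stuck-at-0: output 0 ✗
  M6 stuck-at-1: output 1 ✓
Consistent faults: {M6 stuck-at-1} — 1 in all.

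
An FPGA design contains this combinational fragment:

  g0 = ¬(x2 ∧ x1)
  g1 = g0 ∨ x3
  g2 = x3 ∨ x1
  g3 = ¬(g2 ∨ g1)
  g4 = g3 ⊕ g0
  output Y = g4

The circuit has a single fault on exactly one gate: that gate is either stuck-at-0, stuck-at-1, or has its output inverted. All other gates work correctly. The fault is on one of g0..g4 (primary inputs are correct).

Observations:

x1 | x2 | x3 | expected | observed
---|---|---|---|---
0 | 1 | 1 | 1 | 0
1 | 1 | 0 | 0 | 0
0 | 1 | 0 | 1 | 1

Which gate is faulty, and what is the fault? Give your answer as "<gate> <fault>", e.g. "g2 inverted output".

g0 stuck-at-0

Fault-free values for test 1 (x1=0, x2=1, x3=1): g0=1, g1=1, g2=1, g3=0, g4=1, giving Y=1. Observed 0.
Test 1: faults giving observed 0 are {g0 stuck-at-0, g0 inverted output, g3 stuck-at-1, g3 inverted output, g4 stuck-at-0, g4 inverted output}.
Test 2 (x1=1, x2=1, x3=0): fault-free g0=0, g1=0, g2=1, g3=0, g4=0 → 0; observed 0. Eliminates g0 inverted output, g3 stuck-at-1, g3 inverted output, g4 inverted output.
Test 3 (x1=0, x2=1, x3=0): fault-free g0=1, g1=1, g2=0, g3=0, g4=1 → 1; observed 1. Eliminates g4 stuck-at-0.
Only g0 stuck-at-0 is consistent with every test.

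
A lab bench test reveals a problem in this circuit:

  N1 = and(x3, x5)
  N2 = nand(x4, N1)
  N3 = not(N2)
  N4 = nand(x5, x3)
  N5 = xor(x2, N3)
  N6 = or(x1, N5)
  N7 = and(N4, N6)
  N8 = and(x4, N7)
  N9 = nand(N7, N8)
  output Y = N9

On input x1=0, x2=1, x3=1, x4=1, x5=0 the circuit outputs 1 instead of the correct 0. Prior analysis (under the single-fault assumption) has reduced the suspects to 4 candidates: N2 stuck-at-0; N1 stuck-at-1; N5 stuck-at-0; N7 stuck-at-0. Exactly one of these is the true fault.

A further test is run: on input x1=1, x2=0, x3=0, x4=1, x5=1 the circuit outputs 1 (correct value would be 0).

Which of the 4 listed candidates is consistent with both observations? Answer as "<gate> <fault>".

Evaluate each candidate on input x1=1, x2=0, x3=0, x4=1, x5=1:
  N2 stuck-at-0: N1=0, N2=0 [stuck-at-0], N3=1, N4=1, N5=1, N6=1, N7=1, N8=1, N9=0 → 0 — eliminated
  N1 stuck-at-1: N1=1 [stuck-at-1], N2=0, N3=1, N4=1, N5=1, N6=1, N7=1, N8=1, N9=0 → 0 — eliminated
  N5 stuck-at-0: N1=0, N2=1, N3=0, N4=1, N5=0 [stuck-at-0], N6=1, N7=1, N8=1, N9=0 → 0 — eliminated
  N7 stuck-at-0: N1=0, N2=1, N3=0, N4=1, N5=0, N6=1, N7=0 [stuck-at-0], N8=0, N9=1 → 1 — matches
Only N7 stuck-at-0 reproduces the observed 1.

N7 stuck-at-0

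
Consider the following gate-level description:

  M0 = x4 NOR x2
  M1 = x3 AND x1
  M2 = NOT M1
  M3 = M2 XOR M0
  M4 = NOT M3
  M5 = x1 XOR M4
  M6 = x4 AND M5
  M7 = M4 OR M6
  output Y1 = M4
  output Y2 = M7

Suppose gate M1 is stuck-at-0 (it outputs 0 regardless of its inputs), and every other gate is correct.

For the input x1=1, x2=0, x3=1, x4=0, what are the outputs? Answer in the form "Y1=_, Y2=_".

Propagate with M1 forced: M0=1, M1=0 [stuck-at-0], M2=1, M3=0, M4=1, M5=0, M6=0, M7=1.
So the outputs are Y1=1, Y2=1. (Without the fault they would be Y1=0, Y2=0.)

Y1=1, Y2=1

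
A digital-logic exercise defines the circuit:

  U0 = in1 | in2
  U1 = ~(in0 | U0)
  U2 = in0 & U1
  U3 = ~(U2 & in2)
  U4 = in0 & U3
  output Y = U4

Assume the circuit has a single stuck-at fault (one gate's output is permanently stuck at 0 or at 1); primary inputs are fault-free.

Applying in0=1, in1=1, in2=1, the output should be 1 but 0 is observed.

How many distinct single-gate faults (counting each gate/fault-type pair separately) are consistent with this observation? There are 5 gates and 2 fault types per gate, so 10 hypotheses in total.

Fault-free: U0=1, U1=0, U2=0, U3=1, U4=1 → 1. Observed 0.
  U0 stuck-at-0: output 1 ✗
  U0 stuck-at-1: output 1 ✗
  U1 stuck-at-0: output 1 ✗
  U1 stuck-at-1: output 0 ✓
  U2 stuck-at-0: output 1 ✗
  U2 stuck-at-1: output 0 ✓
  U3 stuck-at-0: output 0 ✓
  U3 stuck-at-1: output 1 ✗
  U4 stuck-at-0: output 0 ✓
  U4 stuck-at-1: output 1 ✗
Consistent faults: {U1 stuck-at-1, U2 stuck-at-1, U3 stuck-at-0, U4 stuck-at-0} — 4 in all.

4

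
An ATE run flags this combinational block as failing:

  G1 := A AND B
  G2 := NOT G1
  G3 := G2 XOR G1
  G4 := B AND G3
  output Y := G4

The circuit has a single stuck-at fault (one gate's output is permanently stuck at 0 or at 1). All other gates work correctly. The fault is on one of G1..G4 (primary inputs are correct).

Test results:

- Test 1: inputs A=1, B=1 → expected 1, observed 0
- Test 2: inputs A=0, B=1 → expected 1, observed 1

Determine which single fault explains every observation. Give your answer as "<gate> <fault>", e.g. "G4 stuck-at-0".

Fault-free values for test 1 (A=1, B=1): G1=1, G2=0, G3=1, G4=1, giving Y=1. Observed 0.
Test 1: faults giving observed 0 are {G2 stuck-at-1, G3 stuck-at-0, G4 stuck-at-0}.
Test 2 (A=0, B=1): fault-free G1=0, G2=1, G3=1, G4=1 → 1; observed 1. Eliminates G3 stuck-at-0, G4 stuck-at-0.
Only G2 stuck-at-1 is consistent with every test.

G2 stuck-at-1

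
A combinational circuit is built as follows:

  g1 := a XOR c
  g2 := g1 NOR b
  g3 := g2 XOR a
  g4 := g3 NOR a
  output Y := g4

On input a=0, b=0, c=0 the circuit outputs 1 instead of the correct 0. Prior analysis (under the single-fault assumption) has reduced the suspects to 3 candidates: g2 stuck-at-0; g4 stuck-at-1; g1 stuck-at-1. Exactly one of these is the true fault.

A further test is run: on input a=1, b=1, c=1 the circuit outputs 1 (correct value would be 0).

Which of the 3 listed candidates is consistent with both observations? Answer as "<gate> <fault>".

Evaluate each candidate on input a=1, b=1, c=1:
  g2 stuck-at-0: g1=0, g2=0 [stuck-at-0], g3=1, g4=0 → 0 — eliminated
  g4 stuck-at-1: g1=0, g2=0, g3=1, g4=1 [stuck-at-1] → 1 — matches
  g1 stuck-at-1: g1=1 [stuck-at-1], g2=0, g3=1, g4=0 → 0 — eliminated
Only g4 stuck-at-1 reproduces the observed 1.

g4 stuck-at-1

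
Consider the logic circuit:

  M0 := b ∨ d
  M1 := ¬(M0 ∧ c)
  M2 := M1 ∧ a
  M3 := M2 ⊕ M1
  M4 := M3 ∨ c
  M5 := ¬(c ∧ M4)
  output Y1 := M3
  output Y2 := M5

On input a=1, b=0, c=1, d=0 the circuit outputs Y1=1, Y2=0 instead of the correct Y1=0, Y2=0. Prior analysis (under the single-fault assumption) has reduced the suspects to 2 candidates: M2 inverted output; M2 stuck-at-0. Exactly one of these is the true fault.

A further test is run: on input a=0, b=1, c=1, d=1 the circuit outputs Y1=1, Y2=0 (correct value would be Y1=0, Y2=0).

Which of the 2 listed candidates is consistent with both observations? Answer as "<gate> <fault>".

M2 inverted output

Evaluate each candidate on input a=0, b=1, c=1, d=1:
  M2 inverted output: M0=1, M1=0, M2=1 [inverted output], M3=1, M4=1, M5=0 → Y1=1, Y2=0 — matches
  M2 stuck-at-0: M0=1, M1=0, M2=0 [stuck-at-0], M3=0, M4=1, M5=0 → Y1=0, Y2=0 — eliminated
Only M2 inverted output reproduces the observed Y1=1, Y2=0.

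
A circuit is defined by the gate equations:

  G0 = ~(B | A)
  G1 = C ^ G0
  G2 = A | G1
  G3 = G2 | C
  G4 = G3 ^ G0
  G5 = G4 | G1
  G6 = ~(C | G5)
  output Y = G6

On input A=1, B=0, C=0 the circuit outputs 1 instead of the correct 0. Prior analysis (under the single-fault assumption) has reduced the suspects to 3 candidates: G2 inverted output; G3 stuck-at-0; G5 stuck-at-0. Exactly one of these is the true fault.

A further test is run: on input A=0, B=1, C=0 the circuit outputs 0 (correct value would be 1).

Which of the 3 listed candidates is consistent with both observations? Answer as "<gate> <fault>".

G2 inverted output

Evaluate each candidate on input A=0, B=1, C=0:
  G2 inverted output: G0=0, G1=0, G2=1 [inverted output], G3=1, G4=1, G5=1, G6=0 → 0 — matches
  G3 stuck-at-0: G0=0, G1=0, G2=0, G3=0 [stuck-at-0], G4=0, G5=0, G6=1 → 1 — eliminated
  G5 stuck-at-0: G0=0, G1=0, G2=0, G3=0, G4=0, G5=0 [stuck-at-0], G6=1 → 1 — eliminated
Only G2 inverted output reproduces the observed 0.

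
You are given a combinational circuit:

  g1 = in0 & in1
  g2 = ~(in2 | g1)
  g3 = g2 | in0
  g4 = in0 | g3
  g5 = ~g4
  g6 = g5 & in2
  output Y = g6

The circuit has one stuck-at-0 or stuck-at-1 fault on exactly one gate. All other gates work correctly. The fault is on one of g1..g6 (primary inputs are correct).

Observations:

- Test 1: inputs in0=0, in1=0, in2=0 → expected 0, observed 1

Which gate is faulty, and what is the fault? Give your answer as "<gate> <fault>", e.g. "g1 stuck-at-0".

g6 stuck-at-1

Fault-free values for test 1 (in0=0, in1=0, in2=0): g1=0, g2=1, g3=1, g4=1, g5=0, g6=0, giving Y=0. Observed 1.
Test 1: faults giving observed 1 are {g6 stuck-at-1}.
Only g6 stuck-at-1 is consistent with every test.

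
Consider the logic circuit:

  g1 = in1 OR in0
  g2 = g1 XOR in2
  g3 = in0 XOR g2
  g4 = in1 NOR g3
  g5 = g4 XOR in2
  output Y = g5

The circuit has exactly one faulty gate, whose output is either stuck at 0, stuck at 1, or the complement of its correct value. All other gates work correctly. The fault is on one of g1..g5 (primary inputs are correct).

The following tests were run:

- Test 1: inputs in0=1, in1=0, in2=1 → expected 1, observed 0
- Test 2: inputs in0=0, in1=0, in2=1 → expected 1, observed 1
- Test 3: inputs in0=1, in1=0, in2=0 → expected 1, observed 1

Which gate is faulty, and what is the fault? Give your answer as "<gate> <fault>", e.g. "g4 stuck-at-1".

g2 stuck-at-1

Fault-free values for test 1 (in0=1, in1=0, in2=1): g1=1, g2=0, g3=1, g4=0, g5=1, giving Y=1. Observed 0.
Test 1: faults giving observed 0 are {g1 stuck-at-0, g1 inverted output, g2 stuck-at-1, g2 inverted output, g3 stuck-at-0, g3 inverted output, g4 stuck-at-1, g4 inverted output, g5 stuck-at-0, g5 inverted output}.
Test 2 (in0=0, in1=0, in2=1): fault-free g1=0, g2=1, g3=1, g4=0, g5=1 → 1; observed 1. Eliminates g1 inverted output, g2 inverted output, g3 stuck-at-0, g3 inverted output, g4 stuck-at-1, g4 inverted output, g5 stuck-at-0, g5 inverted output.
Test 3 (in0=1, in1=0, in2=0): fault-free g1=1, g2=1, g3=0, g4=1, g5=1 → 1; observed 1. Eliminates g1 stuck-at-0.
Only g2 stuck-at-1 is consistent with every test.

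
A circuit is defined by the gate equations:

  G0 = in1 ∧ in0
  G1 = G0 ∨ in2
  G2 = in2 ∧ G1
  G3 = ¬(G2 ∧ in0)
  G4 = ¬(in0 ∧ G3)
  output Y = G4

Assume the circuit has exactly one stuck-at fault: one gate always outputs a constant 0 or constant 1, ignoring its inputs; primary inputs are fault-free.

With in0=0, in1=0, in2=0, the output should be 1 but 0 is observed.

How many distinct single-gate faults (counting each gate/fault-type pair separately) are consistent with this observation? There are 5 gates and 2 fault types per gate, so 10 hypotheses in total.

Fault-free: G0=0, G1=0, G2=0, G3=1, G4=1 → 1. Observed 0.
  G0 stuck-at-0: output 1 ✗
  G0 stuck-at-1: output 1 ✗
  G1 stuck-at-0: output 1 ✗
  G1 stuck-at-1: output 1 ✗
  G2 stuck-at-0: output 1 ✗
  G2 stuck-at-1: output 1 ✗
  G3 stuck-at-0: output 1 ✗
  G3 stuck-at-1: output 1 ✗
  G4 stuck-at-0: output 0 ✓
  G4 stuck-at-1: output 1 ✗
Consistent faults: {G4 stuck-at-0} — 1 in all.

1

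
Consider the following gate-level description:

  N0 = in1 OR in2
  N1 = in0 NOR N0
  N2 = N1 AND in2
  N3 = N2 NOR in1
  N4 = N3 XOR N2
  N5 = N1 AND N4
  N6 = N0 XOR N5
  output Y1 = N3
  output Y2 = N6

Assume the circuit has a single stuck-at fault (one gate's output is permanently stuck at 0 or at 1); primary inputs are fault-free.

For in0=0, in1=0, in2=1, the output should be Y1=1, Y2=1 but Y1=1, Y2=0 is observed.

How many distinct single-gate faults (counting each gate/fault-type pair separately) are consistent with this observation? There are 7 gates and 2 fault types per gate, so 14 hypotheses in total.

Fault-free: N0=1, N1=0, N2=0, N3=1, N4=1, N5=0, N6=1 → Y1=1, Y2=1. Observed Y1=1, Y2=0.
  N0 stuck-at-0: output Y1=0, Y2=1 ✗
  N0 stuck-at-1: output Y1=1, Y2=1 ✗
  N1 stuck-at-0: output Y1=1, Y2=1 ✗
  N1 stuck-at-1: output Y1=0, Y2=0 ✗
  N2 stuck-at-0: output Y1=1, Y2=1 ✗
  N2 stuck-at-1: output Y1=0, Y2=1 ✗
  N3 stuck-at-0: output Y1=0, Y2=1 ✗
  N3 stuck-at-1: output Y1=1, Y2=1 ✗
  N4 stuck-at-0: output Y1=1, Y2=1 ✗
  N4 stuck-at-1: output Y1=1, Y2=1 ✗
  N5 stuck-at-0: output Y1=1, Y2=1 ✗
  N5 stuck-at-1: output Y1=1, Y2=0 ✓
  N6 stuck-at-0: output Y1=1, Y2=0 ✓
  N6 stuck-at-1: output Y1=1, Y2=1 ✗
Consistent faults: {N5 stuck-at-1, N6 stuck-at-0} — 2 in all.

2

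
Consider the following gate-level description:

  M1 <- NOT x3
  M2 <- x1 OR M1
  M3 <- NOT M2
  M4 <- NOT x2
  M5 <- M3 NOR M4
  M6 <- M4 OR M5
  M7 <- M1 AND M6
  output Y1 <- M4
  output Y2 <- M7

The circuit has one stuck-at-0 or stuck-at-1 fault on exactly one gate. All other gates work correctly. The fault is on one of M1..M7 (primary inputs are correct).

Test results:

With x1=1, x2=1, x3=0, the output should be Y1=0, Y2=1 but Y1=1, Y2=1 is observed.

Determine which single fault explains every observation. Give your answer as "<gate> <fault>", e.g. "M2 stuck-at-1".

M4 stuck-at-1

Fault-free values for test 1 (x1=1, x2=1, x3=0): M1=1, M2=1, M3=0, M4=0, M5=1, M6=1, M7=1, giving Y1=0, Y2=1. Observed Y1=1, Y2=1.
Test 1: faults giving observed Y1=1, Y2=1 are {M4 stuck-at-1}.
Only M4 stuck-at-1 is consistent with every test.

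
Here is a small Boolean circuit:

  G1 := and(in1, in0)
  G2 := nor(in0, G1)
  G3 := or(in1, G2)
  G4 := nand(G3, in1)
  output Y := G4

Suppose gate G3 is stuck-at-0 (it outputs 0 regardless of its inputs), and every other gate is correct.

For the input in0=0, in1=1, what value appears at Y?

Propagate with G3 forced: G1=0, G2=1, G3=0 [stuck-at-0], G4=1.
So Y = 1. (Without the fault it would be 0.)

1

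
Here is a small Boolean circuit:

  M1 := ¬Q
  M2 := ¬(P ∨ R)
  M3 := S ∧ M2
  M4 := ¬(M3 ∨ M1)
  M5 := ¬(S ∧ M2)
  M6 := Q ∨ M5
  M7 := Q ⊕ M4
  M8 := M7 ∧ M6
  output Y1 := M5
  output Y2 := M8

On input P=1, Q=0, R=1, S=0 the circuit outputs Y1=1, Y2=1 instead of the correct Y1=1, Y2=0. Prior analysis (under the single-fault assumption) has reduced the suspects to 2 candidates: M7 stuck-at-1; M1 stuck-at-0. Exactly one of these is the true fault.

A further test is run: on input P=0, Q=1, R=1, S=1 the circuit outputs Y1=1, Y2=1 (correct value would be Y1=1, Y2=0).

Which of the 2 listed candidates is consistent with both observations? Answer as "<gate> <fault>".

Evaluate each candidate on input P=0, Q=1, R=1, S=1:
  M7 stuck-at-1: M1=0, M2=0, M3=0, M4=1, M5=1, M6=1, M7=1 [stuck-at-1], M8=1 → Y1=1, Y2=1 — matches
  M1 stuck-at-0: M1=0 [stuck-at-0], M2=0, M3=0, M4=1, M5=1, M6=1, M7=0, M8=0 → Y1=1, Y2=0 — eliminated
Only M7 stuck-at-1 reproduces the observed Y1=1, Y2=1.

M7 stuck-at-1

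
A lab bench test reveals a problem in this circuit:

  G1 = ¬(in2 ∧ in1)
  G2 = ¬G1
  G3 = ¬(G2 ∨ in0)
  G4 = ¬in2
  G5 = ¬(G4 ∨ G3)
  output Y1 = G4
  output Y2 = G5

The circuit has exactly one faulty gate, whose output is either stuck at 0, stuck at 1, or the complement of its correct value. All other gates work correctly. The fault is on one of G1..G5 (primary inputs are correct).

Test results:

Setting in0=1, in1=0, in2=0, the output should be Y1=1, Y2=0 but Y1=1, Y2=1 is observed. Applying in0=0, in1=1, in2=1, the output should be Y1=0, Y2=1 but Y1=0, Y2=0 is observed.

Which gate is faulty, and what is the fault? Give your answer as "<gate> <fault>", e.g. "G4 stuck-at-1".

Fault-free values for test 1 (in0=1, in1=0, in2=0): G1=1, G2=0, G3=0, G4=1, G5=0, giving Y1=1, Y2=0. Observed Y1=1, Y2=1.
Test 1: faults giving observed Y1=1, Y2=1 are {G5 stuck-at-1, G5 inverted output}.
Test 2 (in0=0, in1=1, in2=1): fault-free G1=0, G2=1, G3=0, G4=0, G5=1 → Y1=0, Y2=1; observed Y1=0, Y2=0. Eliminates G5 stuck-at-1.
Only G5 inverted output is consistent with every test.

G5 inverted output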